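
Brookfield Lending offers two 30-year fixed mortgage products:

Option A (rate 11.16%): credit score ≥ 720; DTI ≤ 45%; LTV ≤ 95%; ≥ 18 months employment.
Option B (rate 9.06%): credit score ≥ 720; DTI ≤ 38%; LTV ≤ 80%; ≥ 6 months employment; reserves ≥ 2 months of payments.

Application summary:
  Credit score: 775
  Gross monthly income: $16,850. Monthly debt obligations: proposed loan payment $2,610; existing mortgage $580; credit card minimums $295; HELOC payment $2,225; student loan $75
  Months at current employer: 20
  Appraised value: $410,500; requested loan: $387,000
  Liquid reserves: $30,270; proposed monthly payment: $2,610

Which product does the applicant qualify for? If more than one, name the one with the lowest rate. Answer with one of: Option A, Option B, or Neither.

Option A

Total debts = (2,610 + 580 + 295 + 2,225 + 75) = 5,785; DTI = 5,785/16,850 = 34.3%.
LTV = 387,000/410,500 = 94.3%.
Reserves = 30,270/2,610 = 11.6 months.
Option A: score 775 ≥ 720; DTI 34.3% ≤ 45%; LTV 94.3% ≤ 95%; employment 20 ≥ 18 mo → qualifies.
Option B: score 775 ≥ 720; DTI 34.3% ≤ 38%; LTV 94.3% > 80%; employment 20 ≥ 6 mo; reserves 11.6 ≥ 2 mo → does not qualify.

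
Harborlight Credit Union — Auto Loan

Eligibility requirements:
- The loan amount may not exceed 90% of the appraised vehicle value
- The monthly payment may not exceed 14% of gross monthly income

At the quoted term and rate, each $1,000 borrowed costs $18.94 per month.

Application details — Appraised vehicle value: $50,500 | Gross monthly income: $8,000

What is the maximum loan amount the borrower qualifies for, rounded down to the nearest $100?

$45,400

Payment cap: 14% × $8,000 = $1,120/month.
At $18.94 per $1,000, that supports 1,120/18.94 × 1,000 ≈ $59,134 → $59,100.
LTV cap: 90% × $50,500 = $45,450 → $45,400.
Binding constraint: loan-to-value.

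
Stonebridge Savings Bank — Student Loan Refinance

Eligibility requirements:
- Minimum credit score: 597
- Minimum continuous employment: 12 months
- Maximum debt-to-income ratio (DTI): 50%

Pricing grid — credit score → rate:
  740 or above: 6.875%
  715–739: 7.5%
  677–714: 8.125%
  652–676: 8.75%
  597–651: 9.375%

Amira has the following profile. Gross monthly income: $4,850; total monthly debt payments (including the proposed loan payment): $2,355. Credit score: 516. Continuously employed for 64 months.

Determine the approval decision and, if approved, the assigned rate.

Credit score 516 < 597 (below minimum)
Employment 64 ≥ 12 months
DTI: 2,355 ÷ 4,850 = 48.6%, within the 50% cap
Not all requirements met → denied.

Denied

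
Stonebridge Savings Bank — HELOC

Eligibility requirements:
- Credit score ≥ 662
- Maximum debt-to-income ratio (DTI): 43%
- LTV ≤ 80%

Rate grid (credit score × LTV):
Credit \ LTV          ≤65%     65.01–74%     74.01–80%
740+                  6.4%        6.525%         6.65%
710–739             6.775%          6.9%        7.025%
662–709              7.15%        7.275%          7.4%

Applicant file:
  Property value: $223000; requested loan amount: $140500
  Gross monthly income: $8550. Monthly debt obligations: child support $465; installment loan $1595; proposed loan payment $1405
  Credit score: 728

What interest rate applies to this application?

6.775%

Credit score 728 ≥ 662; Total monthly debts = (465 + 1,595 + 1,405) = 3,465. Debt-to-income = 3,465/8,550 = 40.5% — meets 43% limit
Loan-to-value = 140,500/223,000 = 63% — pass (80% max)
Score 728 is in the 710–739 band; LTV 63% is in the ≤65% band → 6.775%.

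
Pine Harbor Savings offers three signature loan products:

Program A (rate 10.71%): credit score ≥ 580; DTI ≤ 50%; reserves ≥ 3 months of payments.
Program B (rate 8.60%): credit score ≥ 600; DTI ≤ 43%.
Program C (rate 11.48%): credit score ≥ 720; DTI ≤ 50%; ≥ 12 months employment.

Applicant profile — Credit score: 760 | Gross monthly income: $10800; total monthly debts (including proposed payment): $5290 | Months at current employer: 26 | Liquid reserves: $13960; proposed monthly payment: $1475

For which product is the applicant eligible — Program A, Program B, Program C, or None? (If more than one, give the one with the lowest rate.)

Program A

DTI = 5,290/10,800 = 49%.
Reserves = 13,960/1,475 = 9.5 months.
Program A: score 760 ≥ 580; DTI 49% ≤ 50%; reserves 9.5 ≥ 3 mo → qualifies.
Program B: score 760 ≥ 600; DTI 49% > 43% → does not qualify.
Program C: score 760 ≥ 720; DTI 49% ≤ 50%; employment 26 ≥ 12 mo → qualifies.
Qualifying: Program A, Program C. Lowest rate is 10.71% → Program A.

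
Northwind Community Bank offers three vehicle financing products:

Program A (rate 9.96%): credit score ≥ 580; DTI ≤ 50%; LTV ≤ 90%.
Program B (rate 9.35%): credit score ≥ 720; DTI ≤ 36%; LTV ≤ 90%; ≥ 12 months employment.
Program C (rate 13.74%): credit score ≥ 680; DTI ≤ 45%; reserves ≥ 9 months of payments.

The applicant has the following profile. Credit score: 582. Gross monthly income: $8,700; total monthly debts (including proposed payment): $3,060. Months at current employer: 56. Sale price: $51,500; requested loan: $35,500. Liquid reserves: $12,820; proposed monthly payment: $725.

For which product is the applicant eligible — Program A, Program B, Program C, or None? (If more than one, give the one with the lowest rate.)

DTI = 3,060/8,700 = 35.2%.
LTV = 35,500/51,500 = 68.9%.
Reserves = 12,820/725 = 17.7 months.
Program A: score 582 ≥ 580; DTI 35.2% ≤ 50%; LTV 68.9% ≤ 90% → qualifies.
Program B: score 582 < 720; DTI 35.2% ≤ 36%; LTV 68.9% ≤ 90%; employment 56 ≥ 12 mo → does not qualify.
Program C: score 582 < 680; DTI 35.2% ≤ 45%; reserves 17.7 ≥ 9 mo → does not qualify.

Program A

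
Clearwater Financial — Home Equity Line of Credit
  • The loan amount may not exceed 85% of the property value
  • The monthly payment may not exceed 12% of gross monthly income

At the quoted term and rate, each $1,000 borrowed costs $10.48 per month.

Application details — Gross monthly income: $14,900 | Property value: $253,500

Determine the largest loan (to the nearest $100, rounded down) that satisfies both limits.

$170,600

Payment cap: 12% × $14,900 = $1,788/month.
At $10.48 per $1,000, that supports 1,788/10.48 × 1,000 ≈ $170,610 → $170,600.
LTV cap: 85% × $253,500 = $215,475 → $215,400.
Binding constraint: payment-to-income.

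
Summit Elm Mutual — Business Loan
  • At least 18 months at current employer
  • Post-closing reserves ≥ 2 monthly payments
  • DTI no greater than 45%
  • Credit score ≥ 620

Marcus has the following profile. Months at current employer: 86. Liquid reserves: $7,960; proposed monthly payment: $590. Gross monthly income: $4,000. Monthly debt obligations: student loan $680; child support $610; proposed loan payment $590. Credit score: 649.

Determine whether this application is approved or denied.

Employment 86 ≥ 18 months
Reserves = 7,960/590 = 13.5 months ≥ 2
Total monthly debts = (680 + 610 + 590) = 1,880. DTI = 1,880/4,000 = 47% > 45%
Credit score 649 ≥ 620 (meets)
Fails on DTI.

Denied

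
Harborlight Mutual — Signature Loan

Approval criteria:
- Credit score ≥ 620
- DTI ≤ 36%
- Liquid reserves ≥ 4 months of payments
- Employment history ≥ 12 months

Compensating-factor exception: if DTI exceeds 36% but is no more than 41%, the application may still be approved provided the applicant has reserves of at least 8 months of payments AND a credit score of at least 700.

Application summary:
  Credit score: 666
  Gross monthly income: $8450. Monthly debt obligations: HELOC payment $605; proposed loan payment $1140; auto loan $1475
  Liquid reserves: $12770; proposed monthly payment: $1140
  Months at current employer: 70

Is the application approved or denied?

Denied

Credit score 666 ≥ 620 (meets base)
Total debts = (605 + 1,140 + 1,475) = 3,220. DTI: 3,220 ÷ 8,450 = 38.1%, over the 36% base limit.
Reserves = 12,770/1,140 = 11.2 months ≥ 4
Employment 70 ≥ 12 months
DTI 38.1% is within the 36%–41% exception band; checking compensating factors.
Reserves 11.2 ≥ 8 months; credit score 666 < 700.
Override conditions not both satisfied; exception does not apply.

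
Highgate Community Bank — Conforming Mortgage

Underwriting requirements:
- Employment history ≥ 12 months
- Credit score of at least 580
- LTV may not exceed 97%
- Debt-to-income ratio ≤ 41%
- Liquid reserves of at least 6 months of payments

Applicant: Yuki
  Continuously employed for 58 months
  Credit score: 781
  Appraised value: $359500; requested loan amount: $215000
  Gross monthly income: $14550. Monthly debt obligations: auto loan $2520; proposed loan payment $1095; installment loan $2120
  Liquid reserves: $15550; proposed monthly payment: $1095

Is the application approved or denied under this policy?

Approved

Employment 58 ≥ 12 months
Credit score 781 ≥ 580 (meets)
LTV: 215,000 ÷ 359,500 = 59.8%, within 97% cap
Total monthly debts = (2,520 + 1,095 + 2,120) = 5,735. DTI: 5,735 ÷ 14,550 = 39.4%, within the 41% cap
Reserves: 15,550 ÷ 1,095 = 14.2 months (meets 6-month minimum)
All criteria satisfied.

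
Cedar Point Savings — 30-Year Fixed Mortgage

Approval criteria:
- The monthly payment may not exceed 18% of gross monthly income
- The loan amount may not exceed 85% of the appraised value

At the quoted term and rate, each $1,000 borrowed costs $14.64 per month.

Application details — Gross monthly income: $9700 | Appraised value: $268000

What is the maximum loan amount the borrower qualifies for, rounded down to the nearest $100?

Payment cap: 18% × $9,700 = $1,746/month.
At $14.64 per $1,000, that supports 1,746/14.64 × 1,000 ≈ $119,262 → $119,200.
LTV cap: 85% × $268,000 = $227,800 → $227,800.
Binding constraint: payment-to-income.

$119,200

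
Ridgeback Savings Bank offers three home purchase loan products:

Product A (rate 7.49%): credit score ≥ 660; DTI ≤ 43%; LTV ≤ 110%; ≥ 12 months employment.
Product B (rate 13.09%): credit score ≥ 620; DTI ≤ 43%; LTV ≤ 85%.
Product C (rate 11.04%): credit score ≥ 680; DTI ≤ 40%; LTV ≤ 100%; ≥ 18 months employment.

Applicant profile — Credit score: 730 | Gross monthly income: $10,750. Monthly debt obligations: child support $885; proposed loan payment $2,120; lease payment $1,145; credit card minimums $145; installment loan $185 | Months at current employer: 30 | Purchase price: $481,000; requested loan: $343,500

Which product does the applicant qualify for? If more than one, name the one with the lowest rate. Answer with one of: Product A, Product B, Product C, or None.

Product A

Total debts = (885 + 2,120 + 1,145 + 145 + 185) = 4,480; DTI = 4,480/10,750 = 41.7%.
LTV = 343,500/481,000 = 71.4%.
Product A: score 730 ≥ 660; DTI 41.7% ≤ 43%; LTV 71.4% ≤ 110%; employment 30 ≥ 12 mo → qualifies.
Product B: score 730 ≥ 620; DTI 41.7% ≤ 43%; LTV 71.4% ≤ 85% → qualifies.
Product C: score 730 ≥ 680; DTI 41.7% > 40%; LTV 71.4% ≤ 100%; employment 30 ≥ 18 mo → does not qualify.
Qualifying: Product A, Product B. Lowest rate is 7.49% → Product A.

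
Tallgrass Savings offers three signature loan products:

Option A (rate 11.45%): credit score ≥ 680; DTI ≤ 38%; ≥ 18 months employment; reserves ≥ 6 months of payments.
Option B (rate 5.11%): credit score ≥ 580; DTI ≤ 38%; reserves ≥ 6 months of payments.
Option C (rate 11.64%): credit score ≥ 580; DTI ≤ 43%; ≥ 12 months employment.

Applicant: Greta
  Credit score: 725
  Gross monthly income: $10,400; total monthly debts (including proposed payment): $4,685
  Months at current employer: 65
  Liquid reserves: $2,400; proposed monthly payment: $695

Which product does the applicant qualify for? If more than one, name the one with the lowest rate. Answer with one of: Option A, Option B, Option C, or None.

DTI = 4,685/10,400 = 45%.
Reserves = 2,400/695 = 3.5 months.
Option A: score 725 ≥ 680; DTI 45% > 38%; employment 65 ≥ 18 mo; reserves 3.5 < 6 mo → does not qualify.
Option B: score 725 ≥ 580; DTI 45% > 38%; reserves 3.5 < 6 mo → does not qualify.
Option C: score 725 ≥ 580; DTI 45% > 43%; employment 65 ≥ 12 mo → does not qualify.

None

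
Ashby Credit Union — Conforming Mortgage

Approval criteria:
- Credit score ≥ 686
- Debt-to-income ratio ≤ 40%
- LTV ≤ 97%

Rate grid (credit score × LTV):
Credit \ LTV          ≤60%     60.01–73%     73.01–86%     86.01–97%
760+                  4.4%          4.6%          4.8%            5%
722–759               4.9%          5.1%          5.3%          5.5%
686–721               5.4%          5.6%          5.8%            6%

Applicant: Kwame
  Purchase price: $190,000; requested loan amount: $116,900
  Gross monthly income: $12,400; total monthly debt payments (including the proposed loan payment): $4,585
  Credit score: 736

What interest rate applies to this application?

5.1%

Credit score 736 ≥ 686; DTI = 4,585/12,400 = 37% ≤ 40%
LTV: 116,900 ÷ 190,000 = 61.5%, within 97% cap
Credit 736 → row 722–759; LTV 61.5% → column 60.01–73%. Grid cell → 5.1%.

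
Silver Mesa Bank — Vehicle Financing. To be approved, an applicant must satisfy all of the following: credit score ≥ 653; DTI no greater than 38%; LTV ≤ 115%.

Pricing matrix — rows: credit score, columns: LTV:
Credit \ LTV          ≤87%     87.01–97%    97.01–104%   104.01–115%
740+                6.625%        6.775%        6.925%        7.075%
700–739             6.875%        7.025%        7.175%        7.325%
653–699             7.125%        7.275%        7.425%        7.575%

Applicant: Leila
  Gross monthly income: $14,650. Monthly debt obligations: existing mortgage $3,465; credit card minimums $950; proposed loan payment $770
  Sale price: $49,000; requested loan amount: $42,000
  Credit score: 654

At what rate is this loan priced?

7.125%

Credit score 654 ≥ 653; Total monthly debts = (3,465 + 950 + 770) = 5,185. DTI = 5,185/14,650 = 35.4% ≤ 38%
LTV = 42,000/49,000 = 85.7% ≤ 115%
Credit 654 → row 653–699; LTV 85.7% → column ≤87%. Grid cell → 7.125%.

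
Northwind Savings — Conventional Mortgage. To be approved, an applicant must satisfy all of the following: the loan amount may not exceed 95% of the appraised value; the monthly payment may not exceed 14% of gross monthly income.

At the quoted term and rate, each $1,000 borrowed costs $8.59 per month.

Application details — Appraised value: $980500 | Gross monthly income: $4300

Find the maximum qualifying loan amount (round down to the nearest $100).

$70,000

Payment cap: 14% × $4,300 = $602/month.
At $8.59 per $1,000, that supports 602/8.59 × 1,000 ≈ $70,081 → $70,000.
LTV cap: 95% × $980,500 = $931,475 → $931,400.
Binding constraint: payment-to-income.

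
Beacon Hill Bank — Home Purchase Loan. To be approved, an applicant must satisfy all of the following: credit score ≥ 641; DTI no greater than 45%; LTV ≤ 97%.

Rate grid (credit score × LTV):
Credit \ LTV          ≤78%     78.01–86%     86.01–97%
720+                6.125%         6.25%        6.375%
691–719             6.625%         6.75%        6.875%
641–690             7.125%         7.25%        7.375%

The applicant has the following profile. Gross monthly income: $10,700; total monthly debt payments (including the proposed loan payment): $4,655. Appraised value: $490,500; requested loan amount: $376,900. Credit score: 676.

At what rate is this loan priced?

7.125%

Credit score 676 ≥ 641; DTI = 4,655/10,700 = 43.5% ≤ 45%
LTV: 376,900 ÷ 490,500 = 76.8%, within 97% cap
Credit 676 → row 641–690; LTV 76.8% → column ≤78%. Grid cell → 7.125%.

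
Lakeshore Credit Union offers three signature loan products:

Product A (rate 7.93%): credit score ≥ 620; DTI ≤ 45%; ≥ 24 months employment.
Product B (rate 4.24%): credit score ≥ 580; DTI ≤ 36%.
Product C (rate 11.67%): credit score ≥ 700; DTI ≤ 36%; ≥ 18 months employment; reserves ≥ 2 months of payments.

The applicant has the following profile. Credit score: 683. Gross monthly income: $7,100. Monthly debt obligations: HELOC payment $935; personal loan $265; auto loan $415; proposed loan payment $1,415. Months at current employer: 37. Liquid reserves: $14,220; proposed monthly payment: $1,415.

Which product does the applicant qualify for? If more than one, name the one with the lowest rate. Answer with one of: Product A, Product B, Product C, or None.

Total debts = (935 + 265 + 415 + 1,415) = 3,030; DTI = 3,030/7,100 = 42.7%.
Reserves = 14,220/1,415 = 10.0 months.
Product A: score 683 ≥ 620; DTI 42.7% ≤ 45%; employment 37 ≥ 24 mo → qualifies.
Product B: score 683 ≥ 580; DTI 42.7% > 36% → does not qualify.
Product C: score 683 < 700; DTI 42.7% > 36%; employment 37 ≥ 18 mo; reserves 10.0 ≥ 2 mo → does not qualify.

Product A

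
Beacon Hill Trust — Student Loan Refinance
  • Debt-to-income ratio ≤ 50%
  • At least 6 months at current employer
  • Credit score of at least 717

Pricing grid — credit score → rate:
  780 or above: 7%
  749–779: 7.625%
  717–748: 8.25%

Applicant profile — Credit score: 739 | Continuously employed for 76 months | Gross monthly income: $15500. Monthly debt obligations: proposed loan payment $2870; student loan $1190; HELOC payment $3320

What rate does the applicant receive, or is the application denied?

Credit score 739 ≥ 717 (meets minimum)
Total monthly debts = (2,870 + 1,190 + 3,320) = 7,380. Debt-to-income = 7,380/15,500 = 47.6% — meets 50% limit
Employment 76 ≥ 6 months
All requirements met. Score 739 falls in the 717–748 tier → 8.25%.

Approved at 8.25%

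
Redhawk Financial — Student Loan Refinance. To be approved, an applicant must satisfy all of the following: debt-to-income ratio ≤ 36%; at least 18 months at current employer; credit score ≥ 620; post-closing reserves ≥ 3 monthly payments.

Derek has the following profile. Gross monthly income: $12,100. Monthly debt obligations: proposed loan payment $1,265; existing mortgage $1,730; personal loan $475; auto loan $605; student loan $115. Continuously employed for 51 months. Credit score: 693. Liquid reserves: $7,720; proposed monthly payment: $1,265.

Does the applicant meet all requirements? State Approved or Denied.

Total monthly debts = (1,265 + 1,730 + 475 + 605 + 115) = 4,190. DTI: 4,190 ÷ 12,100 = 34.6%, within the 36% cap
Employment 51 ≥ 18 months
Credit score 693 ≥ 620 (meets)
Reserves: 7,720 ÷ 1,265 = 6.1 months (meets 3-month minimum)
All criteria satisfied.

Approved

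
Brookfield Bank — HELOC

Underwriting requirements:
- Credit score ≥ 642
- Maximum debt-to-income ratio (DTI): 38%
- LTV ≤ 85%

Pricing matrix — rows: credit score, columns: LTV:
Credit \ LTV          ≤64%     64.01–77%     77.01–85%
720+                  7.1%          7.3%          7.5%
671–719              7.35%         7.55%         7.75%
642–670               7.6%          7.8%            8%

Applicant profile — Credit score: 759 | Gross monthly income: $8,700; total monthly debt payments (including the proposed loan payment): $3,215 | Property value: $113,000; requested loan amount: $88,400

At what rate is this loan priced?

Credit score 759 ≥ 642; DTI: 3,215 ÷ 8,700 = 37%, within the 38% cap
LTV: 88,400 ÷ 113,000 = 78.2%, within 85% cap
Row: 759 falls in 720+. Column: 78.2% falls in 77.01–85%. Rate = 7.5%.

7.5%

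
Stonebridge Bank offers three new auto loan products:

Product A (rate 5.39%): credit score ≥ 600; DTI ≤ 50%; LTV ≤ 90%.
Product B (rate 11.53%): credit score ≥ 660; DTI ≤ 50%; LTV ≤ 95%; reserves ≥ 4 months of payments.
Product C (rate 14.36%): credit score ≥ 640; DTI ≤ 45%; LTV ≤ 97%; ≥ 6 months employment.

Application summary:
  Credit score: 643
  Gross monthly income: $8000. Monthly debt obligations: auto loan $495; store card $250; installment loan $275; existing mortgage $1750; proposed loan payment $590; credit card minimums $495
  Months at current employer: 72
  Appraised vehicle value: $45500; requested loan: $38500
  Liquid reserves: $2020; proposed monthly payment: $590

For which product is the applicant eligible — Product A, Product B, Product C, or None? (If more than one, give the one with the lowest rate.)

Product A

Total debts = (495 + 250 + 275 + 1,750 + 590 + 495) = 3,855; DTI = 3,855/8,000 = 48.2%.
LTV = 38,500/45,500 = 84.6%.
Reserves = 2,020/590 = 3.4 months.
Product A: score 643 ≥ 600; DTI 48.2% ≤ 50%; LTV 84.6% ≤ 90% → qualifies.
Product B: score 643 < 660; DTI 48.2% ≤ 50%; LTV 84.6% ≤ 95%; reserves 3.4 < 4 mo → does not qualify.
Product C: score 643 ≥ 640; DTI 48.2% > 45%; LTV 84.6% ≤ 97%; employment 72 ≥ 6 mo → does not qualify.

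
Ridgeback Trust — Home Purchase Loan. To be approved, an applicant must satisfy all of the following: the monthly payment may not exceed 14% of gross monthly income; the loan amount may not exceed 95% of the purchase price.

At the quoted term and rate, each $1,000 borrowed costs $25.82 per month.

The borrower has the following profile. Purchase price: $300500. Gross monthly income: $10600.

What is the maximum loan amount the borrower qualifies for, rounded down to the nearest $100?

$57,400

Payment cap: 14% × $10,600 = $1,484/month.
At $25.82 per $1,000, that supports 1,484/25.82 × 1,000 ≈ $57,474 → $57,400.
LTV cap: 95% × $300,500 = $285,475 → $285,400.
Binding constraint: payment-to-income.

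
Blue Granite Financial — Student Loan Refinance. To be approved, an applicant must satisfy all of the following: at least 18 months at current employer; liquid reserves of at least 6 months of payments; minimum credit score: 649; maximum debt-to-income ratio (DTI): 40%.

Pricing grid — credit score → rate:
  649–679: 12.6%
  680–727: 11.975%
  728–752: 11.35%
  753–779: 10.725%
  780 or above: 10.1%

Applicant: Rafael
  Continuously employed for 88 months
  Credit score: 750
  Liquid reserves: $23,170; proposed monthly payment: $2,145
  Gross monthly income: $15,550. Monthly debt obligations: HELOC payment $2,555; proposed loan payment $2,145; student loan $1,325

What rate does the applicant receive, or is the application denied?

Approved at 11.35%

Credit score 750 ≥ 649 (meets minimum)
Total monthly debts = (2,555 + 2,145 + 1,325) = 6,025. DTI: 6,025 ÷ 15,550 = 38.7%, within the 40% cap
Employment 88 ≥ 18 months
Liquid reserves cover 23,170/2,145 = 10.8 months — ≥ 6 required
All requirements met. Score 750 falls in the 728–752 tier → 11.35%.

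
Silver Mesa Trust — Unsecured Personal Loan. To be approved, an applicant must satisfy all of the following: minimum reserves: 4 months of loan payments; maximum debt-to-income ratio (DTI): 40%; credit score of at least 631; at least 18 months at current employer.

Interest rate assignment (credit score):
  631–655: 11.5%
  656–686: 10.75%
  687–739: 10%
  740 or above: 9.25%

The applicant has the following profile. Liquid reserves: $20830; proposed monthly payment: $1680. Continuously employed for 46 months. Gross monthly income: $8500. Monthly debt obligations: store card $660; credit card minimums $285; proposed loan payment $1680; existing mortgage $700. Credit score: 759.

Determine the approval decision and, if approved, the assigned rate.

Approved at 9.25%

Credit score 759 ≥ 631 (meets minimum)
Reserves: 20,830 ÷ 1,680 = 12.4 months (meets 4-month minimum)
Employment 46 ≥ 18 months
Total monthly debts = (660 + 285 + 1,680 + 700) = 3,325. DTI: 3,325 ÷ 8,500 = 39.1%, within the 40% cap
All requirements met. Score 759 falls in the 740 or above tier → 9.25%.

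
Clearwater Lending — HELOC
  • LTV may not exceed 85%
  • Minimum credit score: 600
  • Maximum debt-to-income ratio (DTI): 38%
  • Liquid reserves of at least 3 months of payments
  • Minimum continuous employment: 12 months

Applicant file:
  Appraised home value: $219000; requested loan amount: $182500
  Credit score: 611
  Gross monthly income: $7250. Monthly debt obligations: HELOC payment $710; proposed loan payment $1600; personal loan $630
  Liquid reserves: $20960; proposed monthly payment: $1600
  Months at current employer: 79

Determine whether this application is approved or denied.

Denied

LTV: 182,500 ÷ 219,000 = 83.3%, within 85% cap
Credit score 611 ≥ 600 (meets)
Total monthly debts = (710 + 1,600 + 630) = 2,940. DTI = 2,940/7,250 = 40.6% > 38%
Reserves: 20,960 ÷ 1,600 = 13.1 months (meets 3-month minimum)
Employment 79 ≥ 12 months
Fails on DTI.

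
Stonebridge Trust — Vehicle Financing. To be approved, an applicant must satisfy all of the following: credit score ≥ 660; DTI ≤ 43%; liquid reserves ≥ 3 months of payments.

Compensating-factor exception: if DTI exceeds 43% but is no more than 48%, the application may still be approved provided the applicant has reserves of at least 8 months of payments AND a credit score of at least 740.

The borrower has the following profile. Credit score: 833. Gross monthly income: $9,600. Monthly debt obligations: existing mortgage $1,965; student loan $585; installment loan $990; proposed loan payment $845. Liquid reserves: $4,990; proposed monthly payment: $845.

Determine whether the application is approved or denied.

Credit score 833 ≥ 660 (meets base)
Total debts = (1,965 + 585 + 990 + 845) = 4,385. DTI: 4,385 ÷ 9,600 = 45.7%, over the 43% base limit.
Liquid reserves cover 4,990/845 = 5.9 months — ≥ 3 required
45.7% falls in the override range (43%–48%), so the compensating-factor test applies.
Override check — reserves: 5.9 mo (short of 8); score: 833 (ok).
Override conditions not both satisfied; exception does not apply.

Denied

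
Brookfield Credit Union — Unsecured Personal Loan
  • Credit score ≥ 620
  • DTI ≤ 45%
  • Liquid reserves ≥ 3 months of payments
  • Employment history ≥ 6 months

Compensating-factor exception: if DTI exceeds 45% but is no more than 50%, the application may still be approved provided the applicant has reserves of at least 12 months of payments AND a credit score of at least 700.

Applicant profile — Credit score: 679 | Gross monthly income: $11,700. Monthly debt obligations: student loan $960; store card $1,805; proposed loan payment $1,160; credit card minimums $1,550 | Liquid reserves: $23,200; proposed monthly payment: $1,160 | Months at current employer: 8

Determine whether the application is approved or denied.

Denied

Credit score 679 ≥ 620 (meets base)
Total debts = (960 + 1,805 + 1,160 + 1,550) = 5,475. DTI = 5,475/11,700 = 46.8% > 45% — standard DTI limit exceeded.
Liquid reserves cover 23,200/1,160 = 20.0 months — ≥ 3 required
Employment 8 ≥ 6 months
46.8% falls in the override range (45%–50%), so the compensating-factor test applies.
Override check — reserves: 20.0 mo (ok); score: 679 (below 700).
Override conditions not both satisfied; exception does not apply.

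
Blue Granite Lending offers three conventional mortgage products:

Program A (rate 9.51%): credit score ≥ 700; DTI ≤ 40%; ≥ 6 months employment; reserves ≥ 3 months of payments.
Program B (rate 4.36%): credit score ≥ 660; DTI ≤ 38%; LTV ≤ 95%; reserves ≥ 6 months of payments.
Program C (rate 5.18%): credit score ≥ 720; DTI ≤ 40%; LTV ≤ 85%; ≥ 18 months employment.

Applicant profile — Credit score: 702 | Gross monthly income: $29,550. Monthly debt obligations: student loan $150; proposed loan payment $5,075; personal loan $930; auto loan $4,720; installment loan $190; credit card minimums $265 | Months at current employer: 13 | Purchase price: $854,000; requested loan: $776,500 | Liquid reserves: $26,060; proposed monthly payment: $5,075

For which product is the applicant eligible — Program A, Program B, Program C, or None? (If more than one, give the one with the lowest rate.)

Total debts = (150 + 5,075 + 930 + 4,720 + 190 + 265) = 11,330; DTI = 11,330/29,550 = 38.3%.
LTV = 776,500/854,000 = 90.9%.
Reserves = 26,060/5,075 = 5.1 months.
Program A: score 702 ≥ 700; DTI 38.3% ≤ 40%; employment 13 ≥ 6 mo; reserves 5.1 ≥ 3 mo → qualifies.
Program B: score 702 ≥ 660; DTI 38.3% > 38%; LTV 90.9% ≤ 95%; reserves 5.1 < 6 mo → does not qualify.
Program C: score 702 < 720; DTI 38.3% ≤ 40%; LTV 90.9% > 85%; employment 13 < 18 mo → does not qualify.

Program A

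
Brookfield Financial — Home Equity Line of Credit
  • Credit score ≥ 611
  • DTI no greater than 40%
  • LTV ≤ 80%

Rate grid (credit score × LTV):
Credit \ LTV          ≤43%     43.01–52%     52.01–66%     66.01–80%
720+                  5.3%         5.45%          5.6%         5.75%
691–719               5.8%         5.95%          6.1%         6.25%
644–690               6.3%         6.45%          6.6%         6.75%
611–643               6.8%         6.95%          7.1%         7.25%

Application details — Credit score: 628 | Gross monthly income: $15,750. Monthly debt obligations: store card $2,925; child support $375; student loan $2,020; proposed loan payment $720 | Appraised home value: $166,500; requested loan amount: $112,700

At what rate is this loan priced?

Credit score 628 ≥ 611; Total monthly debts = (2,925 + 375 + 2,020 + 720) = 6,040. Debt-to-income = 6,040/15,750 = 38.3% — meets 40% limit
LTV = 112,700/166,500 = 67.7% ≤ 80%
Score 628 is in the 611–643 band; LTV 67.7% is in the 66.01–80% band → 7.25%.

7.25%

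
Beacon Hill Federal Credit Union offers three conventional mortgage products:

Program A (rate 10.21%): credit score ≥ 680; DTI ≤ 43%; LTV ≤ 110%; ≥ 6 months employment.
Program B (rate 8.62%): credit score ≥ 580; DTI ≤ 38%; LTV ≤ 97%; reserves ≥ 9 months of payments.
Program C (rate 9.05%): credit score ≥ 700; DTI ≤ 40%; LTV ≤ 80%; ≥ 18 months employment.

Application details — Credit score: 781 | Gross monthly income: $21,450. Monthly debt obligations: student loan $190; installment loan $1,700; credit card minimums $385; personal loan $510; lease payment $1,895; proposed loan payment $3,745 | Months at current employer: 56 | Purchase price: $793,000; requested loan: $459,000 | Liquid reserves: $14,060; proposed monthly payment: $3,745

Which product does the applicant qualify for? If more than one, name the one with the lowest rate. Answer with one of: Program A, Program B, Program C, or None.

Total debts = (190 + 1,700 + 385 + 510 + 1,895 + 3,745) = 8,425; DTI = 8,425/21,450 = 39.3%.
LTV = 459,000/793,000 = 57.9%.
Reserves = 14,060/3,745 = 3.8 months.
Program A: score 781 ≥ 680; DTI 39.3% ≤ 43%; LTV 57.9% ≤ 110%; employment 56 ≥ 6 mo → qualifies.
Program B: score 781 ≥ 580; DTI 39.3% > 38%; LTV 57.9% ≤ 97%; reserves 3.8 < 9 mo → does not qualify.
Program C: score 781 ≥ 700; DTI 39.3% ≤ 40%; LTV 57.9% ≤ 80%; employment 56 ≥ 18 mo → qualifies.
Qualifying: Program A, Program C. Lowest rate is 9.05% → Program C.

Program C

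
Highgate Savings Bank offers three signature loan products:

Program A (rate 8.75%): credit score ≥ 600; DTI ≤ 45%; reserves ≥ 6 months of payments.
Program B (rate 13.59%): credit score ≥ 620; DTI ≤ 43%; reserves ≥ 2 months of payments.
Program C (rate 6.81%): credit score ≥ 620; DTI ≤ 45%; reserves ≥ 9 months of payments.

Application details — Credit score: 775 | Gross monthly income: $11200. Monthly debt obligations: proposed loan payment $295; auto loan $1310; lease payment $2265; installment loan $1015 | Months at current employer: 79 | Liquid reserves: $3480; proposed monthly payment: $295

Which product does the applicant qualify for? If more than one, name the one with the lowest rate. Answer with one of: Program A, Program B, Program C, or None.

Program C

Total debts = (295 + 1,310 + 2,265 + 1,015) = 4,885; DTI = 4,885/11,200 = 43.6%.
Reserves = 3,480/295 = 11.8 months.
Program A: score 775 ≥ 600; DTI 43.6% ≤ 45%; reserves 11.8 ≥ 6 mo → qualifies.
Program B: score 775 ≥ 620; DTI 43.6% > 43%; reserves 11.8 ≥ 2 mo → does not qualify.
Program C: score 775 ≥ 620; DTI 43.6% ≤ 45%; reserves 11.8 ≥ 9 mo → qualifies.
Qualifying: Program A, Program C. Lowest rate is 6.81% → Program C.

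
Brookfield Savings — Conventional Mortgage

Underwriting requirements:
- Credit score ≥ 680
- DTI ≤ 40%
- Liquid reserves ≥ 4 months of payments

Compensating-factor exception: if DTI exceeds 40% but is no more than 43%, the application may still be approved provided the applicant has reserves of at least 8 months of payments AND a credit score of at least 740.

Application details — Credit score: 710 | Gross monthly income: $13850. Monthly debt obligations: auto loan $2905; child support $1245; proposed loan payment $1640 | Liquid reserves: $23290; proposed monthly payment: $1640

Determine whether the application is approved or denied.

Denied

Credit score 710 ≥ 680 (meets base)
Total debts = (2,905 + 1,245 + 1,640) = 5,790. DTI: 5,790 ÷ 13,850 = 41.8%, over the 40% base limit.
Reserves: 23,290 ÷ 1,640 = 14.2 months (meets 4-month minimum)
41.8% falls in the override range (40%–43%), so the compensating-factor test applies.
Override check — reserves: 14.2 mo (ok); score: 710 (below 740).
Override conditions not both satisfied; exception does not apply.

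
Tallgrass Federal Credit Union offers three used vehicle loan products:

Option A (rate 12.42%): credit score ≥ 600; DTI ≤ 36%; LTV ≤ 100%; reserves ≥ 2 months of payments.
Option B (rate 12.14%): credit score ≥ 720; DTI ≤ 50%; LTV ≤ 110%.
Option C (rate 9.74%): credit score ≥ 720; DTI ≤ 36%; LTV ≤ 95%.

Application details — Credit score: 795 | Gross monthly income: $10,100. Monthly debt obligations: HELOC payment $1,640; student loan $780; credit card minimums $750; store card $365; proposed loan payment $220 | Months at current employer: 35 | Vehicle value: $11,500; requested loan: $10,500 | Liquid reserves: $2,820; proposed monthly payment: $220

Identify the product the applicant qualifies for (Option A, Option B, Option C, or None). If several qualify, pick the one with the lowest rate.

Option B

Total debts = (1,640 + 780 + 750 + 365 + 220) = 3,755; DTI = 3,755/10,100 = 37.2%.
LTV = 10,500/11,500 = 91.3%.
Reserves = 2,820/220 = 12.8 months.
Option A: score 795 ≥ 600; DTI 37.2% > 36%; LTV 91.3% ≤ 100%; reserves 12.8 ≥ 2 mo → does not qualify.
Option B: score 795 ≥ 720; DTI 37.2% ≤ 50%; LTV 91.3% ≤ 110% → qualifies.
Option C: score 795 ≥ 720; DTI 37.2% > 36%; LTV 91.3% ≤ 95% → does not qualify.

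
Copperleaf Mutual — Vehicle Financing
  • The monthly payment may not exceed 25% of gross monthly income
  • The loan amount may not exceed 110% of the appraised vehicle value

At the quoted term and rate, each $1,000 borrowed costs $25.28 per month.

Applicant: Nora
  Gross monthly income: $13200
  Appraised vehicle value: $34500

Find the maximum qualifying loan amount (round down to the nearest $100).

Payment cap: 25% × $13,200 = $3,300/month.
At $25.28 per $1,000, that supports 3,300/25.28 × 1,000 ≈ $130,537 → $130,500.
LTV cap: 110% × $34,500 = $37,950 → $37,900.
Binding constraint: loan-to-value.

$37,900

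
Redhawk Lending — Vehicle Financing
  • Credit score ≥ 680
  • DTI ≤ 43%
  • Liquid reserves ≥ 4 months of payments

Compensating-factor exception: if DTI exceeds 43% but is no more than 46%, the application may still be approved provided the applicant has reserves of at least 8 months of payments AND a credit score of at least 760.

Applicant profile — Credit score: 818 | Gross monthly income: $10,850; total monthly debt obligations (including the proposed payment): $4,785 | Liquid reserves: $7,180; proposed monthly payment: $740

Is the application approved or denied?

Approved

Credit score 818 ≥ 680 (meets base)
DTI = 4,785/10,850 = 44.1% > 43% — standard DTI limit exceeded.
Liquid reserves cover 7,180/740 = 9.7 months — ≥ 4 required
44.1% falls in the override range (43%–46%), so the compensating-factor test applies.
Reserves 9.7 ≥ 8 months; credit score 818 ≥ 760.
Both compensating conditions met → exception applies.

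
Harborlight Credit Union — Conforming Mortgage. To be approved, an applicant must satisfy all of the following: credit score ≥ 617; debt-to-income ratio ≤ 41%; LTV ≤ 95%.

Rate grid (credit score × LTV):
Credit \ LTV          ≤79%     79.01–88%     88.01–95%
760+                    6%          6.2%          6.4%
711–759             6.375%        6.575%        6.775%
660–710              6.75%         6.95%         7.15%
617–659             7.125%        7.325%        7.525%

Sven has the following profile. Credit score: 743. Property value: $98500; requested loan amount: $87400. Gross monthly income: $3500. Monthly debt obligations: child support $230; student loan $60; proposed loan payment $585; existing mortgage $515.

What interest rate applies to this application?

6.775%

Credit score 743 ≥ 617; Total monthly debts = (230 + 60 + 585 + 515) = 1,390. Debt-to-income = 1,390/3,500 = 39.7% — meets 41% limit
LTV: 87,400 ÷ 98,500 = 88.7%, within 95% cap
Row: 743 falls in 711–759. Column: 88.7% falls in 88.01–95%. Rate = 6.775%.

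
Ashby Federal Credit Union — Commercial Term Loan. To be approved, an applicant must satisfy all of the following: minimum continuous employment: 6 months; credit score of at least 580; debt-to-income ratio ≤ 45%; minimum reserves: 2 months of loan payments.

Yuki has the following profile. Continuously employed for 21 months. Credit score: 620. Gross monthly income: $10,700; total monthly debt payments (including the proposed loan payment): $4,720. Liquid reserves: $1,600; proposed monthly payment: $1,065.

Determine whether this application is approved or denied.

Employment 21 ≥ 6 months
Credit score 620 ≥ 580 (meets)
DTI: 4,720 ÷ 10,700 = 44.1%, within the 45% cap
Liquid reserves cover 1,600/1,065 = 1.5 months — < 2 required
Fails on reserves.

Denied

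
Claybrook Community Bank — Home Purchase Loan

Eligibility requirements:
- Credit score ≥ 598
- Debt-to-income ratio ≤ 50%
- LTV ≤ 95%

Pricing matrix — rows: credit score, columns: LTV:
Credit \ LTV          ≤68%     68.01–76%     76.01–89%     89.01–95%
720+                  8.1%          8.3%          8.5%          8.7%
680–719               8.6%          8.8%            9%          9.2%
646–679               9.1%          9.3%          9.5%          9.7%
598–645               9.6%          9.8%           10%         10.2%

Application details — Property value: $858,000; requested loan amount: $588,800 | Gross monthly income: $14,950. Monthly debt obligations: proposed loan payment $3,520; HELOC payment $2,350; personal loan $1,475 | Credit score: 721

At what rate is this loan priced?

8.3%

Credit score 721 ≥ 598; Total monthly debts = (3,520 + 2,350 + 1,475) = 7,345. DTI: 7,345 ÷ 14,950 = 49.1%, within the 50% cap
Loan-to-value = 588,800/858,000 = 68.6% — pass (95% max)
Score 721 is in the 720+ band; LTV 68.6% is in the 68.01–76% band → 8.3%.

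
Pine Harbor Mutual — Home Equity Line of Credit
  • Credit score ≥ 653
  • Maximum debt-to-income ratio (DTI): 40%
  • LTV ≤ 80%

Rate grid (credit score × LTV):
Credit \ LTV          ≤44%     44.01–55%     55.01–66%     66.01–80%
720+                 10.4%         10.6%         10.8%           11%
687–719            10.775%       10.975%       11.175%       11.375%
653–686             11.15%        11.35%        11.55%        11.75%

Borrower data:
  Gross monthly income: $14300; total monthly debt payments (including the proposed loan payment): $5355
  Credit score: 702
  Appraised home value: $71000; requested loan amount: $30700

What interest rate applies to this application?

10.775%

Credit score 702 ≥ 653; DTI: 5,355 ÷ 14,300 = 37.4%, within the 40% cap
Loan-to-value = 30,700/71,000 = 43.2% — pass (80% max)
Row: 702 falls in 687–719. Column: 43.2% falls in ≤44%. Rate = 10.775%.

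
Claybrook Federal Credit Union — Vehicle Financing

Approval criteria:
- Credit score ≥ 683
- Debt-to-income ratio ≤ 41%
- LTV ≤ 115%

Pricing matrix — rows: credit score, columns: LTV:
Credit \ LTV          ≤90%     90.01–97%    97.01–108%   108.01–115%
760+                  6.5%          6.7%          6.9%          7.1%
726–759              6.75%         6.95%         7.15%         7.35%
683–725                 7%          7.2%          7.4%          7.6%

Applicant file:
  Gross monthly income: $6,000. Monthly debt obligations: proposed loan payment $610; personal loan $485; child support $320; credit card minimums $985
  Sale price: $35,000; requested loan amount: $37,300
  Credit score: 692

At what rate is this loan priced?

Credit score 692 ≥ 683; Total monthly debts = (610 + 485 + 320 + 985) = 2,400. DTI = 2,400/6,000 = 40% ≤ 41%
LTV = 37,300/35,000 = 106.6% ≤ 115%
Score 692 is in the 683–725 band; LTV 106.6% is in the 97.01–108% band → 7.4%.

7.4%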